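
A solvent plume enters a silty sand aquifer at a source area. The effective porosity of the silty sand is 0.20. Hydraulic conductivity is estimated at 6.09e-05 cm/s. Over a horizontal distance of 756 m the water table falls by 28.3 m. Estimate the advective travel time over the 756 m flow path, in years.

210

Convert K: 6.09e-05 cm/s × 864 = 0.05262 m/day.
Hydraulic gradient i = Δh / L = 28.3 / 756 = 0.03743.
Darcy flux q = K · i = 0.05262 × 0.03743 = 0.001970 m/day.
Seepage velocity v = q / n_e = 0.001970 / 0.20 = 0.009848 m/day.
Travel time t = L / v = 756 / 0.009848 = 76764 days = 210.2 years.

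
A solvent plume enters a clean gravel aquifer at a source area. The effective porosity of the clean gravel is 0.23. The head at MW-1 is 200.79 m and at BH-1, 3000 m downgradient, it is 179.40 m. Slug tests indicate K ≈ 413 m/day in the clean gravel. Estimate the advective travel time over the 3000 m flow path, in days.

Hydraulic gradient i = (200.79 − 179.40) / 3000 = 21.39 / 3000 = 0.007130.
Darcy flux q = K · i = 413.0 × 0.007130 = 2.945 m/day.
Seepage velocity v = q / n_e = 2.945 / 0.23 = 12.80 m/day.
Travel time t = L / v = 3000 / 12.80 = 234.3 days.

234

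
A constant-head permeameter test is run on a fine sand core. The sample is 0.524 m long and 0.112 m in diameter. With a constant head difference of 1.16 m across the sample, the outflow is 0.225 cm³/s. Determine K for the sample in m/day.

Cross-sectional area A = π·(d/2)² = π × (0.112/2)² = 0.009852 m².
Convert discharge: 0.225 cm³/s = 2.250e-07 m³/s.
Darcy's law rearranged: K = Q·L / (A·Δh) = 2.250e-07 × 0.524 / (0.009852 × 1.16) = 1.032e-05 m/s = 0.8913 m/day.

0.891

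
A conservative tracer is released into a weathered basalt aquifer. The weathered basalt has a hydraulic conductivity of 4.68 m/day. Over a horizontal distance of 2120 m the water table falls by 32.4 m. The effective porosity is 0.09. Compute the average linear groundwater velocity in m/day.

Hydraulic gradient i = Δh / L = 32.4 / 2120 = 0.01528.
Darcy flux q = K · i = 4.680 × 0.01528 = 0.07152 m/day.
Seepage velocity v = q / n_e = 0.07152 / 0.09 = 0.7947 m/day.

0.795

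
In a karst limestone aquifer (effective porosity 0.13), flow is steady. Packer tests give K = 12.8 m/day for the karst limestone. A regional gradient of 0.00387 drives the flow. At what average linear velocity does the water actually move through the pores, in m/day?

0.381

Hydraulic gradient i = 0.00387.
Darcy flux q = K · i = 12.80 × 0.003870 = 0.04954 m/day.
Seepage velocity v = q / n_e = 0.04954 / 0.13 = 0.3810 m/day.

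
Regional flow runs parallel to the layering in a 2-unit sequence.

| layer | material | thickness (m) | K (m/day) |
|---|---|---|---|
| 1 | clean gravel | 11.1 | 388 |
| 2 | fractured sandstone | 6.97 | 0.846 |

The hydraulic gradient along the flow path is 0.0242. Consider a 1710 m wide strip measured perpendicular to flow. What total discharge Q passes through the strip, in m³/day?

Flow is parallel to layering, so each bed carries its own Darcy discharge and the transmissivities add.
Σ(K_i·b_i) = 388×11.1 + 0.846×6.97 = 4313 m²/day.
Hydraulic gradient i = 0.0242.
Q = Σ(K_i·b_i) · W · i = 4313 × 1710 × 0.02420 = 1.785e+05 m³/day.

178000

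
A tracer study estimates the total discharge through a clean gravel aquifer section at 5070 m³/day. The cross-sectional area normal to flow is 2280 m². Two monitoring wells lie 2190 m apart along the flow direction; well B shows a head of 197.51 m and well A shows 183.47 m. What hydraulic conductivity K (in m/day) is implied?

347

Hydraulic gradient i = (197.51 − 183.47) / 2190 = 14.04 / 2190 = 0.006411.
From Q = K·A·i, K = Q / (A·i) = 5070 / (2280 × 0.006411) = 346.9 m/day.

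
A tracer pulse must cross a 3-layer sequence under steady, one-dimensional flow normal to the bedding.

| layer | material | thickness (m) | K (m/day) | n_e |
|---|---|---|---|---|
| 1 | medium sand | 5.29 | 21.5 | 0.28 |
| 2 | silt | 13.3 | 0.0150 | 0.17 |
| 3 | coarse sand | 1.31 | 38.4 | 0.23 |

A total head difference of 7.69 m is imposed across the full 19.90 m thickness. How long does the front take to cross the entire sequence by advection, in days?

466

With flow normal to the layers, continuity requires the same specific discharge q through every layer.
Σ(b_i/K_i) = 5.29/21.5 + 13.3/0.0150 + 1.31/38.4 = 886.9 d.
q = Δh / Σ(b_i/K_i) = 7.69 / 886.9 = 0.008670 m/day.
In each layer the seepage velocity is v_i = q/n_i, so the layer transit time is t_i = b_i·n_i / q:
  layer 1 (medium sand): t_1 = 5.29 × 0.28 / 0.008670 = 170.8 d
  layer 2 (silt): t_2 = 13.3 × 0.17 / 0.008670 = 260.8 d
  layer 3 (coarse sand): t_3 = 1.31 × 0.23 / 0.008670 = 34.75 d
Total t = Σ t_i = 466.4 days.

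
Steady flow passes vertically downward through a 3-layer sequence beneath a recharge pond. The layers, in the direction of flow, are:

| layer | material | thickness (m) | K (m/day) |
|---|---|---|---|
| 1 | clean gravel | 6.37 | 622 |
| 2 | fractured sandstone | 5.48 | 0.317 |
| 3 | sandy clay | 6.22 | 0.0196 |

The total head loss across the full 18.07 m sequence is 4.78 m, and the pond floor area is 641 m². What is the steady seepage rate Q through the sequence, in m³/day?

Flow is perpendicular to layering, so the layers act in series and the equivalent K is the thickness-weighted harmonic mean.
Total thickness L = 6.37 + 5.48 + 6.22 = 18.07 m.
Σ(b_i/K_i) = 6.37/622 + 5.48/0.317 + 6.22/0.0196 = 334.6 d.
K_eq = L / Σ(b_i/K_i) = 18.07 / 334.6 = 0.05400 m/day.
Q = K_eq · A · (Δh/L) = 0.05400 × 641 × (4.78/18.07) = 9.156 m³/day.

9.16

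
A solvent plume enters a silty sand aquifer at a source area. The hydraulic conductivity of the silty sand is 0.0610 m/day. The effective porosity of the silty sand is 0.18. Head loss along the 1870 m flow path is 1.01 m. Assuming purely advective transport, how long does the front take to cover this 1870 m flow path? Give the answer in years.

Hydraulic gradient i = Δh / L = 1.01 / 1870 = 0.0005401.
Darcy flux q = K · i = 0.06100 × 0.0005401 = 3.295e-05 m/day.
Seepage velocity v = q / n_e = 3.295e-05 / 0.18 = 0.0001830 m/day.
Travel time t = L / v = 1870 / 0.0001830 = 1.022e+07 days = 27971 years.

28000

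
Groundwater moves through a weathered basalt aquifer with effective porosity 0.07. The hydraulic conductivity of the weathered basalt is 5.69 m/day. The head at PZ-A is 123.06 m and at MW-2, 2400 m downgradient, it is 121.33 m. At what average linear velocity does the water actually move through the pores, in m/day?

Hydraulic gradient i = (123.06 − 121.33) / 2400 = 1.73 / 2400 = 0.0007208.
Darcy flux q = K · i = 5.690 × 0.0007208 = 0.004102 m/day.
Seepage velocity v = q / n_e = 0.004102 / 0.07 = 0.05859 m/day.

0.0586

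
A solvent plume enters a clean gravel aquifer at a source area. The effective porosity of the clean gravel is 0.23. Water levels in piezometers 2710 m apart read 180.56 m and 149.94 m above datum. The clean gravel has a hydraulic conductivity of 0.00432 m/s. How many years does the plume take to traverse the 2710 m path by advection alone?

Convert K: 0.00432 m/s × 86400 = 373.2 m/day.
Hydraulic gradient i = (180.56 − 149.94) / 2710 = 30.62 / 2710 = 0.01130.
Darcy flux q = K · i = 373.2 × 0.01130 = 4.217 m/day.
Seepage velocity v = q / n_e = 4.217 / 0.23 = 18.34 m/day.
Travel time t = L / v = 2710 / 18.34 = 147.8 days = 0.4046 years.

0.405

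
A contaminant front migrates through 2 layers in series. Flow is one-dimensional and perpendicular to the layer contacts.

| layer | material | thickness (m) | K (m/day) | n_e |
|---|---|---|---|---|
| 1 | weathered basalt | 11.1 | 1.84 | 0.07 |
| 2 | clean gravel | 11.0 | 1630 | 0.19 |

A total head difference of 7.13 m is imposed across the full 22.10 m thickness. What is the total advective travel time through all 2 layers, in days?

With flow normal to the layers, continuity requires the same specific discharge q through every layer.
Σ(b_i/K_i) = 11.1/1.84 + 11.0/1630 = 6.039 d.
q = Δh / Σ(b_i/K_i) = 7.13 / 6.039 = 1.181 m/day.
In each layer the seepage velocity is v_i = q/n_i, so the layer transit time is t_i = b_i·n_i / q:
  layer 1 (weathered basalt): t_1 = 11.1 × 0.07 / 1.181 = 0.6581 d
  layer 2 (clean gravel): t_2 = 11.0 × 0.19 / 1.181 = 1.770 d
Total t = Σ t_i = 2.428 days.

2.43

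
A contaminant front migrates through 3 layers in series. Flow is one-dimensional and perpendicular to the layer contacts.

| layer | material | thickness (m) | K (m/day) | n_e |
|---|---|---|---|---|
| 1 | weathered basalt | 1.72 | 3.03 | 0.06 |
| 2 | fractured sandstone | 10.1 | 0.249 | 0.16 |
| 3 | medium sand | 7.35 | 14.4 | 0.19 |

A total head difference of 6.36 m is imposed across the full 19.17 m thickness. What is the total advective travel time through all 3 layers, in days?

With flow normal to the layers, continuity requires the same specific discharge q through every layer.
Σ(b_i/K_i) = 1.72/3.03 + 10.1/0.249 + 7.35/14.4 = 41.64 d.
q = Δh / Σ(b_i/K_i) = 6.36 / 41.64 = 0.1527 m/day.
In each layer the seepage velocity is v_i = q/n_i, so the layer transit time is t_i = b_i·n_i / q:
  layer 1 (weathered basalt): t_1 = 1.72 × 0.06 / 0.1527 = 0.6757 d
  layer 2 (fractured sandstone): t_2 = 10.1 × 0.16 / 0.1527 = 10.58 d
  layer 3 (medium sand): t_3 = 7.35 × 0.19 / 0.1527 = 9.143 d
Total t = Σ t_i = 20.40 days.

20.4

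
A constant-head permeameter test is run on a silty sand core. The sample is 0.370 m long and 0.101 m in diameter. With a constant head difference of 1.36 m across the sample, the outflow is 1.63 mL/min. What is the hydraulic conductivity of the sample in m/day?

Cross-sectional area A = π·(d/2)² = π × (0.101/2)² = 0.008012 m².
Convert discharge: 1.63 mL/min = 2.717e-08 m³/s.
Darcy's law rearranged: K = Q·L / (A·Δh) = 2.717e-08 × 0.370 / (0.008012 × 1.36) = 9.225e-07 m/s = 0.07970 m/day.

0.0797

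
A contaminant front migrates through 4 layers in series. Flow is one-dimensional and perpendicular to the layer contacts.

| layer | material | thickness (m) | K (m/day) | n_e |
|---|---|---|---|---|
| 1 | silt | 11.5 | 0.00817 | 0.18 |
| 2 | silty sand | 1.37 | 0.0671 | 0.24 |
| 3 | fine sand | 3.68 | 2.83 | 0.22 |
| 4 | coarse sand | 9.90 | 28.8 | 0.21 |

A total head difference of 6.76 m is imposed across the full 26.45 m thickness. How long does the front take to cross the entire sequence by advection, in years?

3.06

With flow normal to the layers, continuity requires the same specific discharge q through every layer.
Σ(b_i/K_i) = 11.5/0.00817 + 1.37/0.0671 + 3.68/2.83 + 9.90/28.8 = 1430 d.
q = Δh / Σ(b_i/K_i) = 6.76 / 1430 = 0.004728 m/day.
In each layer the seepage velocity is v_i = q/n_i, so the layer transit time is t_i = b_i·n_i / q:
  layer 1 (silt): t_1 = 11.5 × 0.18 / 0.004728 = 437.8 d
  layer 2 (silty sand): t_2 = 1.37 × 0.24 / 0.004728 = 69.54 d
  layer 3 (fine sand): t_3 = 3.68 × 0.22 / 0.004728 = 171.2 d
  layer 4 (coarse sand): t_4 = 9.90 × 0.21 / 0.004728 = 439.7 d
Total t = Σ t_i = 1118 days = 3.062 years.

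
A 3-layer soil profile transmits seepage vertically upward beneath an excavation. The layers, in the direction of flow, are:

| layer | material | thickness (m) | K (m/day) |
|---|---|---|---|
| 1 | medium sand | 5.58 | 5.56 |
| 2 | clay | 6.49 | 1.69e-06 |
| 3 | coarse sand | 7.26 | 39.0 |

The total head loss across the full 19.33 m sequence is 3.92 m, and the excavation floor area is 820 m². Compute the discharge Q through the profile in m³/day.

Flow is perpendicular to layering, so the layers act in series and the equivalent K is the thickness-weighted harmonic mean.
Total thickness L = 5.58 + 6.49 + 7.26 = 19.33 m.
Σ(b_i/K_i) = 5.58/5.56 + 6.49/1.69e-06 + 7.26/39.0 = 3.840e+06 d.
K_eq = L / Σ(b_i/K_i) = 19.33 / 3.840e+06 = 5.034e-06 m/day.
Q = K_eq · A · (Δh/L) = 5.034e-06 × 820 × (3.92/19.33) = 0.0008370 m³/day.

0.000837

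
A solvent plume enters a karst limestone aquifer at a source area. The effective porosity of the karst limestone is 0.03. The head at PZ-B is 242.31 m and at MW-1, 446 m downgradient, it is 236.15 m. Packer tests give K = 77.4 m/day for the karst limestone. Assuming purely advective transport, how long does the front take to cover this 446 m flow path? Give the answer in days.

Hydraulic gradient i = (242.31 − 236.15) / 446 = 6.16 / 446 = 0.01381.
Darcy flux q = K · i = 77.40 × 0.01381 = 1.069 m/day.
Seepage velocity v = q / n_e = 1.069 / 0.03 = 35.63 m/day.
Travel time t = L / v = 446 / 35.63 = 12.52 days.

12.5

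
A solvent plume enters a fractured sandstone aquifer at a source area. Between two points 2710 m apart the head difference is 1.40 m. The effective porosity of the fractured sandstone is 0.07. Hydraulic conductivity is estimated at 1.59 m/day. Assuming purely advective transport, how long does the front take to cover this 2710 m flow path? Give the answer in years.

Hydraulic gradient i = Δh / L = 1.40 / 2710 = 0.0005166.
Darcy flux q = K · i = 1.590 × 0.0005166 = 0.0008214 m/day.
Seepage velocity v = q / n_e = 0.0008214 / 0.07 = 0.01173 m/day.
Travel time t = L / v = 2710 / 0.01173 = 2.309e+05 days = 632.3 years.

632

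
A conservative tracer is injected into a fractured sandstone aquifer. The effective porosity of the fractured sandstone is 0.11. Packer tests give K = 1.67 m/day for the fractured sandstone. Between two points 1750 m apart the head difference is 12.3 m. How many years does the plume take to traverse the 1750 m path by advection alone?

44.9

Hydraulic gradient i = Δh / L = 12.3 / 1750 = 0.007029.
Darcy flux q = K · i = 1.670 × 0.007029 = 0.01174 m/day.
Seepage velocity v = q / n_e = 0.01174 / 0.11 = 0.1067 m/day.
Travel time t = L / v = 1750 / 0.1067 = 16400 days = 44.90 years.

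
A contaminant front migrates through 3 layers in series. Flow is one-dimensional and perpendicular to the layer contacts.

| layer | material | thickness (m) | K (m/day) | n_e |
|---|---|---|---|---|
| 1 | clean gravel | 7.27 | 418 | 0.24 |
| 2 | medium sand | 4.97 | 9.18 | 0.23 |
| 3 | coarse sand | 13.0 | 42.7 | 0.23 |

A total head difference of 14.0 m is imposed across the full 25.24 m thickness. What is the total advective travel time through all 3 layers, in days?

0.362

With flow normal to the layers, continuity requires the same specific discharge q through every layer.
Σ(b_i/K_i) = 7.27/418 + 4.97/9.18 + 13.0/42.7 = 0.8632 d.
q = Δh / Σ(b_i/K_i) = 14.0 / 0.8632 = 16.22 m/day.
In each layer the seepage velocity is v_i = q/n_i, so the layer transit time is t_i = b_i·n_i / q:
  layer 1 (clean gravel): t_1 = 7.27 × 0.24 / 16.22 = 0.1076 d
  layer 2 (medium sand): t_2 = 4.97 × 0.23 / 16.22 = 0.07048 d
  layer 3 (coarse sand): t_3 = 13.0 × 0.23 / 16.22 = 0.1844 d
Total t = Σ t_i = 0.3624 days.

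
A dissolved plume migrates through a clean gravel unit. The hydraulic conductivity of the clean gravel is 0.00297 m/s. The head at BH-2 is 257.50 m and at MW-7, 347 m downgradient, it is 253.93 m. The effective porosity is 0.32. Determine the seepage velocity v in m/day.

Convert K: 0.00297 m/s × 86400 = 256.6 m/day.
Hydraulic gradient i = (257.50 − 253.93) / 347 = 3.57 / 347 = 0.01029.
Darcy flux q = K · i = 256.6 × 0.01029 = 2.640 m/day.
Seepage velocity v = q / n_e = 2.640 / 0.32 = 8.250 m/day.

8.25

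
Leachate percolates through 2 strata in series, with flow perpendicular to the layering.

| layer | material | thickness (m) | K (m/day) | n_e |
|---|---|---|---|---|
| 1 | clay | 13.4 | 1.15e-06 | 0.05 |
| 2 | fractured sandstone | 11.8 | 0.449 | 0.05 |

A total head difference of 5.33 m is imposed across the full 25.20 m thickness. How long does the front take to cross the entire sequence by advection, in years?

7540

With flow normal to the layers, continuity requires the same specific discharge q through every layer.
Σ(b_i/K_i) = 13.4/1.15e-06 + 11.8/0.449 = 1.165e+07 d.
q = Δh / Σ(b_i/K_i) = 5.33 / 1.165e+07 = 4.574e-07 m/day.
In each layer the seepage velocity is v_i = q/n_i, so the layer transit time is t_i = b_i·n_i / q:
  layer 1 (clay): t_1 = 13.4 × 0.05 / 4.574e-07 = 1.465e+06 d
  layer 2 (fractured sandstone): t_2 = 11.8 × 0.05 / 4.574e-07 = 1.290e+06 d
Total t = Σ t_i = 2.755e+06 days = 7542 years.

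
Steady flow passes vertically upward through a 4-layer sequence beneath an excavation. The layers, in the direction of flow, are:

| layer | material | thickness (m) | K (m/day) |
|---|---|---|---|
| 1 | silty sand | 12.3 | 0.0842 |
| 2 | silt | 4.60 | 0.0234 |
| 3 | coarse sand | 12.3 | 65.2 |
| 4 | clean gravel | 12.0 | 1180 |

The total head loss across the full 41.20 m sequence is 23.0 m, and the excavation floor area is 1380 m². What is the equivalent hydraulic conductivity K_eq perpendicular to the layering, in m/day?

0.120

Flow is perpendicular to layering, so the layers act in series and the equivalent K is the thickness-weighted harmonic mean.
Total thickness L = 12.3 + 4.60 + 12.3 + 12.0 = 41.20 m.
Σ(b_i/K_i) = 12.3/0.0842 + 4.60/0.0234 + 12.3/65.2 + 12.0/1180 = 342.9 d.
K_eq = L / Σ(b_i/K_i) = 41.20 / 342.9 = 0.1202 m/day.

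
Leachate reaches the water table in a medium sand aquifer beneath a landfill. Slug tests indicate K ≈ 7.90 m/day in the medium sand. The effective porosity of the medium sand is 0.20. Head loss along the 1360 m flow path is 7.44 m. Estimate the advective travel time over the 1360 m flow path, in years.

Hydraulic gradient i = Δh / L = 7.44 / 1360 = 0.005471.
Darcy flux q = K · i = 7.900 × 0.005471 = 0.04322 m/day.
Seepage velocity v = q / n_e = 0.04322 / 0.20 = 0.2161 m/day.
Travel time t = L / v = 1360 / 0.2161 = 6294 days = 17.23 years.

17.2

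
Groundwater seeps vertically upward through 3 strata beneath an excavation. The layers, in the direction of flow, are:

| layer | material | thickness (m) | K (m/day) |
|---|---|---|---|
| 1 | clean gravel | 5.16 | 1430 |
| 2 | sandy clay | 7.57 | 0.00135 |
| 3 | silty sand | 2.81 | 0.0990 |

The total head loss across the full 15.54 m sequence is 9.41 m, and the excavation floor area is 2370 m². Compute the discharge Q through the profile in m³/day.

3.96

Flow is perpendicular to layering, so the layers act in series and the equivalent K is the thickness-weighted harmonic mean.
Total thickness L = 5.16 + 7.57 + 2.81 = 15.54 m.
Σ(b_i/K_i) = 5.16/1430 + 7.57/0.00135 + 2.81/0.0990 = 5636 d.
K_eq = L / Σ(b_i/K_i) = 15.54 / 5636 = 0.002757 m/day.
Q = K_eq · A · (Δh/L) = 0.002757 × 2370 × (9.41/15.54) = 3.957 m³/day.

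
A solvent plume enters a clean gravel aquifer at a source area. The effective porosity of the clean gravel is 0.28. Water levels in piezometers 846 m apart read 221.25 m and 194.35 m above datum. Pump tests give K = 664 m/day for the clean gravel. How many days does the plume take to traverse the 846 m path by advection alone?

11.2

Hydraulic gradient i = (221.25 − 194.35) / 846 = 26.9 / 846 = 0.03180.
Darcy flux q = K · i = 664.0 × 0.03180 = 21.11 m/day.
Seepage velocity v = q / n_e = 21.11 / 0.28 = 75.40 m/day.
Travel time t = L / v = 846 / 75.40 = 11.22 days.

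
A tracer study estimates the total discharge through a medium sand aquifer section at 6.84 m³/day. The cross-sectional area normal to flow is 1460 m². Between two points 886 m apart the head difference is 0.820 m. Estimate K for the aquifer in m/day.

Hydraulic gradient i = Δh / L = 0.820 / 886 = 0.0009255.
From Q = K·A·i, K = Q / (A·i) = 6.84 / (1460 × 0.0009255) = 5.062 m/day.

5.06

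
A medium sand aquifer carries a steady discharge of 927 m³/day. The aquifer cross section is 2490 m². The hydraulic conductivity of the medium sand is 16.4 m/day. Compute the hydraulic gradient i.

0.0227

From Q = K·A·i, i = Q / (K·A) = 927 / (16.40 × 2490) = 0.02270.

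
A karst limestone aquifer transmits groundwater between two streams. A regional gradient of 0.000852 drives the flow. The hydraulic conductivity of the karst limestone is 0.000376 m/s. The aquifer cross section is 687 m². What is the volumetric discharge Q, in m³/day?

Convert K: 0.000376 m/s × 86400 = 32.49 m/day.
Hydraulic gradient i = 0.000852.
Darcy's law: Q = K · A · i = 32.49 × 687.0 × 0.0008520 = 19.02 m³/day.

19.0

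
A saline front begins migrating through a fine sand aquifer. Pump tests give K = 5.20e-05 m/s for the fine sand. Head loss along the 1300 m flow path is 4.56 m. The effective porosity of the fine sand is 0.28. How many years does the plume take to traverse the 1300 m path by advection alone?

63.2

Convert K: 5.20e-05 m/s × 86400 = 4.493 m/day.
Hydraulic gradient i = Δh / L = 4.56 / 1300 = 0.003508.
Darcy flux q = K · i = 4.493 × 0.003508 = 0.01576 m/day.
Seepage velocity v = q / n_e = 0.01576 / 0.28 = 0.05628 m/day.
Travel time t = L / v = 1300 / 0.05628 = 23097 days = 63.24 years.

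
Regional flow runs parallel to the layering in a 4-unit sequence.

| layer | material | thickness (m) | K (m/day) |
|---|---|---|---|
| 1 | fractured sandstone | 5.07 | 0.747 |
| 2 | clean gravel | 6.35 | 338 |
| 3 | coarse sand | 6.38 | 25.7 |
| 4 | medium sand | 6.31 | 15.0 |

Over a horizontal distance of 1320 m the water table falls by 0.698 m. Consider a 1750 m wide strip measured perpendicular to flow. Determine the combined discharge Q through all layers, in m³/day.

2230

Flow is parallel to layering, so each bed carries its own Darcy discharge and the transmissivities add.
Σ(K_i·b_i) = 0.747×5.07 + 338×6.35 + 25.7×6.38 + 15.0×6.31 = 2409 m²/day.
Hydraulic gradient i = Δh / L = 0.698 / 1320 = 0.0005288.
Q = Σ(K_i·b_i) · W · i = 2409 × 1750 × 0.0005288 = 2229 m³/day.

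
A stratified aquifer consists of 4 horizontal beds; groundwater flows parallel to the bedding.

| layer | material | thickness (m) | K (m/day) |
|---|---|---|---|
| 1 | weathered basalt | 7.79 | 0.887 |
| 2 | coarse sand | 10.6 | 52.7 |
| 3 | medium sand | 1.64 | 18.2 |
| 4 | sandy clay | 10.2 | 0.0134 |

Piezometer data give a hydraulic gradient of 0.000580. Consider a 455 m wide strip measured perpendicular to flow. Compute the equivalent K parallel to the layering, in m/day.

Flow is parallel to layering, so each bed carries its own Darcy discharge and the transmissivities add.
Σ(K_i·b_i) = 0.887×7.79 + 52.7×10.6 + 18.2×1.64 + 0.0134×10.2 = 595.5 m²/day.
Total thickness b = 30.23 m, so K_eq = Σ(K_i·b_i)/b = 19.70 m/day.

19.7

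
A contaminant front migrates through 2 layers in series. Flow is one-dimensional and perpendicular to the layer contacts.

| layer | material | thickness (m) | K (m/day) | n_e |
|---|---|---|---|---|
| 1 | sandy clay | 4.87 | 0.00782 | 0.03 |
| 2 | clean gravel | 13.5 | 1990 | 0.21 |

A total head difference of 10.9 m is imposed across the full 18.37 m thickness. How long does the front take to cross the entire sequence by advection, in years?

0.466

With flow normal to the layers, continuity requires the same specific discharge q through every layer.
Σ(b_i/K_i) = 4.87/0.00782 + 13.5/1990 = 622.8 d.
q = Δh / Σ(b_i/K_i) = 10.9 / 622.8 = 0.01750 m/day.
In each layer the seepage velocity is v_i = q/n_i, so the layer transit time is t_i = b_i·n_i / q:
  layer 1 (sandy clay): t_1 = 4.87 × 0.03 / 0.01750 = 8.347 d
  layer 2 (clean gravel): t_2 = 13.5 × 0.21 / 0.01750 = 162.0 d
Total t = Σ t_i = 170.3 days = 0.4663 years.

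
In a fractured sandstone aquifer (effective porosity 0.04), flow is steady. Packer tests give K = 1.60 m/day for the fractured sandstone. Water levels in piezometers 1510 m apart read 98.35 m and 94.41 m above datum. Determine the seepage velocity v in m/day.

Hydraulic gradient i = (98.35 − 94.41) / 1510 = 3.94 / 1510 = 0.002609.
Darcy flux q = K · i = 1.600 × 0.002609 = 0.004175 m/day.
Seepage velocity v = q / n_e = 0.004175 / 0.04 = 0.1044 m/day.

0.104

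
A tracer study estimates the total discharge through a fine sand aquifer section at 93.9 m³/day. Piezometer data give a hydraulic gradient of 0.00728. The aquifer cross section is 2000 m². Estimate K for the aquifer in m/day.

Hydraulic gradient i = 0.00728.
From Q = K·A·i, K = Q / (A·i) = 93.9 / (2000 × 0.007280) = 6.449 m/day.

6.45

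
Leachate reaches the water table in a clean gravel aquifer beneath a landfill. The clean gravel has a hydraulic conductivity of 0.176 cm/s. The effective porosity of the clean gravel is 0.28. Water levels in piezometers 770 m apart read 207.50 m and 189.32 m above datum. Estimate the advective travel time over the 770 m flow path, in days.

60.1

Convert K: 0.176 cm/s × 864 = 152.1 m/day.
Hydraulic gradient i = (207.50 − 189.32) / 770 = 18.18 / 770 = 0.02361.
Darcy flux q = K · i = 152.1 × 0.02361 = 3.590 m/day.
Seepage velocity v = q / n_e = 3.590 / 0.28 = 12.82 m/day.
Travel time t = L / v = 770 / 12.82 = 60.05 days.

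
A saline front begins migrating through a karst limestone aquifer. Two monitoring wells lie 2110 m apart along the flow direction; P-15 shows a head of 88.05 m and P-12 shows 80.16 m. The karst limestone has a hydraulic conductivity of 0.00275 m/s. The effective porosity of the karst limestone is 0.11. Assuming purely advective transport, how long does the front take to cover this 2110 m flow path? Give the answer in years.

0.715

Convert K: 0.00275 m/s × 86400 = 237.6 m/day.
Hydraulic gradient i = (88.05 − 80.16) / 2110 = 7.89 / 2110 = 0.003739.
Darcy flux q = K · i = 237.6 × 0.003739 = 0.8885 m/day.
Seepage velocity v = q / n_e = 0.8885 / 0.11 = 8.077 m/day.
Travel time t = L / v = 2110 / 8.077 = 261.2 days = 0.7152 years.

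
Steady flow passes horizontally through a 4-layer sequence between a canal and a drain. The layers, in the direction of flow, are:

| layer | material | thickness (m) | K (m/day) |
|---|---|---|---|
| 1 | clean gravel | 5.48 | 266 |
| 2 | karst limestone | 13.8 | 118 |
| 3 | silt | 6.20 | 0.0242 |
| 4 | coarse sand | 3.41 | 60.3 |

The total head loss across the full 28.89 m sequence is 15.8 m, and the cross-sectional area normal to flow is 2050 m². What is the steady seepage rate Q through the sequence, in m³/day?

126

Flow is perpendicular to layering, so the layers act in series and the equivalent K is the thickness-weighted harmonic mean.
Total thickness L = 5.48 + 13.8 + 6.20 + 3.41 = 28.89 m.
Σ(b_i/K_i) = 5.48/266 + 13.8/118 + 6.20/0.0242 + 3.41/60.3 = 256.4 d.
K_eq = L / Σ(b_i/K_i) = 28.89 / 256.4 = 0.1127 m/day.
Q = K_eq · A · (Δh/L) = 0.1127 × 2050 × (15.8/28.89) = 126.3 m³/day.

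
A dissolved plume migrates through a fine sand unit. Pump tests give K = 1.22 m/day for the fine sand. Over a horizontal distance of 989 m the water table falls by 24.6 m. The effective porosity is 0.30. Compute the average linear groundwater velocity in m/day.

0.101

Hydraulic gradient i = Δh / L = 24.6 / 989 = 0.02487.
Darcy flux q = K · i = 1.220 × 0.02487 = 0.03035 m/day.
Seepage velocity v = q / n_e = 0.03035 / 0.30 = 0.1012 m/day.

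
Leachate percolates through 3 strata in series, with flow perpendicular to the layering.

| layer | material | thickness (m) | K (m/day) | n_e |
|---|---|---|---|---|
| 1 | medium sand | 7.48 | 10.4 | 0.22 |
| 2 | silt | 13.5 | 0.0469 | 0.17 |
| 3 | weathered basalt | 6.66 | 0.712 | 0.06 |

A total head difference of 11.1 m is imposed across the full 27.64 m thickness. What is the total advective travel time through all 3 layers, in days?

With flow normal to the layers, continuity requires the same specific discharge q through every layer.
Σ(b_i/K_i) = 7.48/10.4 + 13.5/0.0469 + 6.66/0.712 = 297.9 d.
q = Δh / Σ(b_i/K_i) = 11.1 / 297.9 = 0.03726 m/day.
In each layer the seepage velocity is v_i = q/n_i, so the layer transit time is t_i = b_i·n_i / q:
  layer 1 (medium sand): t_1 = 7.48 × 0.22 / 0.03726 = 44.17 d
  layer 2 (silt): t_2 = 13.5 × 0.17 / 0.03726 = 61.60 d
  layer 3 (weathered basalt): t_3 = 6.66 × 0.06 / 0.03726 = 10.73 d
Total t = Σ t_i = 116.5 days.

116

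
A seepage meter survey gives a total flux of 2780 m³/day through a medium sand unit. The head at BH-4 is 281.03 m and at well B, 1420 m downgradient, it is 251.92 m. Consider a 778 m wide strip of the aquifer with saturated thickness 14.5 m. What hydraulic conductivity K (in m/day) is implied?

12.0

Cross-sectional area A = 778 × 14.5 = 11281 m².
Hydraulic gradient i = (281.03 − 251.92) / 1420 = 29.11 / 1420 = 0.02050.
From Q = K·A·i, K = Q / (A·i) = 2780 / (11281 × 0.02050) = 12.02 m/day.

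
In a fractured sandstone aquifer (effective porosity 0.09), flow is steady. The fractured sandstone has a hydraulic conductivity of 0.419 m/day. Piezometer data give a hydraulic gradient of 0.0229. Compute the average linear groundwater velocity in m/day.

Hydraulic gradient i = 0.0229.
Darcy flux q = K · i = 0.4190 × 0.02290 = 0.009595 m/day.
Seepage velocity v = q / n_e = 0.009595 / 0.09 = 0.1066 m/day.

0.107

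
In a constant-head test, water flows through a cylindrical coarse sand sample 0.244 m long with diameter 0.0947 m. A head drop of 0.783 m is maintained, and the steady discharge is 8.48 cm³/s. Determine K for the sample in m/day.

32.4

Cross-sectional area A = π·(d/2)² = π × (0.0947/2)² = 0.007044 m².
Convert discharge: 8.48 cm³/s = 8.480e-06 m³/s.
Darcy's law rearranged: K = Q·L / (A·Δh) = 8.480e-06 × 0.244 / (0.007044 × 0.783) = 0.0003752 m/s = 32.42 m/day.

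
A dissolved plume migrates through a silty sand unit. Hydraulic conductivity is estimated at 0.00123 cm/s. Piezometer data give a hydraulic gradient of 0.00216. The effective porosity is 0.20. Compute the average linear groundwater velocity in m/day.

Convert K: 0.00123 cm/s × 864 = 1.063 m/day.
Hydraulic gradient i = 0.00216.
Darcy flux q = K · i = 1.063 × 0.002160 = 0.002295 m/day.
Seepage velocity v = q / n_e = 0.002295 / 0.20 = 0.01148 m/day.

0.0115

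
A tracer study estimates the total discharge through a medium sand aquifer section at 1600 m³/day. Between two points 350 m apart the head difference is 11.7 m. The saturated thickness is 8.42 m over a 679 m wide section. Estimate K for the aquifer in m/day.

8.37

Cross-sectional area A = 679 × 8.42 = 5717 m².
Hydraulic gradient i = Δh / L = 11.7 / 350 = 0.03343.
From Q = K·A·i, K = Q / (A·i) = 1600 / (5717 × 0.03343) = 8.372 m/day.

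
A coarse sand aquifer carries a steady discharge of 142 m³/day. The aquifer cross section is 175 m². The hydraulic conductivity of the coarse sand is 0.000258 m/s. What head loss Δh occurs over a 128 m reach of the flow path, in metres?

4.66

Convert K: 0.000258 m/s × 86400 = 22.29 m/day.
From Q = K·A·i, i = Q / (K·A) = 142 / (22.29 × 175.0) = 0.03640.
Head loss Δh = i · L = 0.03640 × 128 = 4.659 m.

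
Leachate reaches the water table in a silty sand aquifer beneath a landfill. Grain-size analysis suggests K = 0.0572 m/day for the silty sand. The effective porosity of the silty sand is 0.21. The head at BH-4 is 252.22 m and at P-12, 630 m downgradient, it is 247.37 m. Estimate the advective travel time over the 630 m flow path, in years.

823

Hydraulic gradient i = (252.22 − 247.37) / 630 = 4.85 / 630 = 0.007698.
Darcy flux q = K · i = 0.05720 × 0.007698 = 0.0004403 m/day.
Seepage velocity v = q / n_e = 0.0004403 / 0.21 = 0.002097 m/day.
Travel time t = L / v = 630 / 0.002097 = 3.004e+05 days = 822.6 years.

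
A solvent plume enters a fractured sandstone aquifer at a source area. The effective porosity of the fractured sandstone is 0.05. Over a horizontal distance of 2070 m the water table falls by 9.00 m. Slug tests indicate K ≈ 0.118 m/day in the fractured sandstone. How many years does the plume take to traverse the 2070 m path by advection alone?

552

Hydraulic gradient i = Δh / L = 9.00 / 2070 = 0.004348.
Darcy flux q = K · i = 0.1180 × 0.004348 = 0.0005130 m/day.
Seepage velocity v = q / n_e = 0.0005130 / 0.05 = 0.01026 m/day.
Travel time t = L / v = 2070 / 0.01026 = 2.017e+05 days = 552.3 years.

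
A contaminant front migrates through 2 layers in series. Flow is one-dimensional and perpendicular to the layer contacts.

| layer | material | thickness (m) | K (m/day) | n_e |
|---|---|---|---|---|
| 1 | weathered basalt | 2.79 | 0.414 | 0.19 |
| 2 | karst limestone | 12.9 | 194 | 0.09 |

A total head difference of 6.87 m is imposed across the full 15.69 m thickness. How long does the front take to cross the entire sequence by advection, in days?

1.68

With flow normal to the layers, continuity requires the same specific discharge q through every layer.
Σ(b_i/K_i) = 2.79/0.414 + 12.9/194 = 6.806 d.
q = Δh / Σ(b_i/K_i) = 6.87 / 6.806 = 1.009 m/day.
In each layer the seepage velocity is v_i = q/n_i, so the layer transit time is t_i = b_i·n_i / q:
  layer 1 (weathered basalt): t_1 = 2.79 × 0.19 / 1.009 = 0.5251 d
  layer 2 (karst limestone): t_2 = 12.9 × 0.09 / 1.009 = 1.150 d
Total t = Σ t_i = 1.675 days.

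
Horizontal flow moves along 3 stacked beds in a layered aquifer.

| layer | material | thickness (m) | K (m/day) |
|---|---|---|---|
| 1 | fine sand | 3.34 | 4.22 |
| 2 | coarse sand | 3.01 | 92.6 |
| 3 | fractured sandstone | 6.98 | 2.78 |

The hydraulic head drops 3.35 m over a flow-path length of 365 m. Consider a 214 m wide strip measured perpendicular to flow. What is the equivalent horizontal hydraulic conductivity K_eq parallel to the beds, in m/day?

23.4

Flow is parallel to layering, so each bed carries its own Darcy discharge and the transmissivities add.
Σ(K_i·b_i) = 4.22×3.34 + 92.6×3.01 + 2.78×6.98 = 312.2 m²/day.
Total thickness b = 13.33 m, so K_eq = Σ(K_i·b_i)/b = 23.42 m/day.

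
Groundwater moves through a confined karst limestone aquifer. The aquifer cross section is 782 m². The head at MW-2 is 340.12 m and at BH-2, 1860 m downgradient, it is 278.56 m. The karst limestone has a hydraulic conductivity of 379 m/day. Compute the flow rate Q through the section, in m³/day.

Hydraulic gradient i = (340.12 − 278.56) / 1860 = 61.56 / 1860 = 0.03310.
Darcy's law: Q = K · A · i = 379.0 × 782.0 × 0.03310 = 9809 m³/day.

9810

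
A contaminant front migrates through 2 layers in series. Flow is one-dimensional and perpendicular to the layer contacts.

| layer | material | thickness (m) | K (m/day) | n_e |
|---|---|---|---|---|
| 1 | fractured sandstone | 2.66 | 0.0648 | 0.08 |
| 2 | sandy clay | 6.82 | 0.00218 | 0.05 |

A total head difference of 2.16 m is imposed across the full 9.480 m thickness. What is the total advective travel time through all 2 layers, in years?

2.22

With flow normal to the layers, continuity requires the same specific discharge q through every layer.
Σ(b_i/K_i) = 2.66/0.0648 + 6.82/0.00218 = 3169 d.
q = Δh / Σ(b_i/K_i) = 2.16 / 3169 = 0.0006815 m/day.
In each layer the seepage velocity is v_i = q/n_i, so the layer transit time is t_i = b_i·n_i / q:
  layer 1 (fractured sandstone): t_1 = 2.66 × 0.08 / 0.0006815 = 312.3 d
  layer 2 (sandy clay): t_2 = 6.82 × 0.05 / 0.0006815 = 500.4 d
Total t = Σ t_i = 812.6 days = 2.225 years.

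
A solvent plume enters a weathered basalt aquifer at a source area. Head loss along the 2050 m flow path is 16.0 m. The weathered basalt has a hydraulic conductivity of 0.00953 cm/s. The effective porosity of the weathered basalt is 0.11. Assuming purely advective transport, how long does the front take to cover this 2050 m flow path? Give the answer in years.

Convert K: 0.00953 cm/s × 864 = 8.234 m/day.
Hydraulic gradient i = Δh / L = 16.0 / 2050 = 0.007805.
Darcy flux q = K · i = 8.234 × 0.007805 = 0.06426 m/day.
Seepage velocity v = q / n_e = 0.06426 / 0.11 = 0.5842 m/day.
Travel time t = L / v = 2050 / 0.5842 = 3509 days = 9.607 years.

9.61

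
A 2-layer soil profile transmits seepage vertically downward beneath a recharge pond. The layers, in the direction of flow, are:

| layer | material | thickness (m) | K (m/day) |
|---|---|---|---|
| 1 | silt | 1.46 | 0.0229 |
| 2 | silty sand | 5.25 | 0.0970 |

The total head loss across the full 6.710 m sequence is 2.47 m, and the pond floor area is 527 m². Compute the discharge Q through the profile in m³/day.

11.0

Flow is perpendicular to layering, so the layers act in series and the equivalent K is the thickness-weighted harmonic mean.
Total thickness L = 1.46 + 5.25 = 6.710 m.
Σ(b_i/K_i) = 1.46/0.0229 + 5.25/0.0970 = 117.9 d.
K_eq = L / Σ(b_i/K_i) = 6.710 / 117.9 = 0.05692 m/day.
Q = K_eq · A · (Δh/L) = 0.05692 × 527 × (2.47/6.710) = 11.04 m³/day.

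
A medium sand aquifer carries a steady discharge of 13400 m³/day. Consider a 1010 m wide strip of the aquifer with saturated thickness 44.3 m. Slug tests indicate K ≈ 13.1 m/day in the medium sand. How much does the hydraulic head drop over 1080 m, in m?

Cross-sectional area A = 1010 × 44.3 = 44743 m².
From Q = K·A·i, i = Q / (K·A) = 13400 / (13.10 × 44743) = 0.02286.
Head loss Δh = i · L = 0.02286 × 1080 = 24.69 m.

24.7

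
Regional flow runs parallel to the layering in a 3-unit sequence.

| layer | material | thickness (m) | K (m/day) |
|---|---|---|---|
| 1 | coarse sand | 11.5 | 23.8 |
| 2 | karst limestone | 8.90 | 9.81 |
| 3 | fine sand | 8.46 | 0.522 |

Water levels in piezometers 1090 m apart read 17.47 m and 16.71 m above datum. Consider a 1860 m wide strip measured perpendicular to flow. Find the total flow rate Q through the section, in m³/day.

474

Flow is parallel to layering, so each bed carries its own Darcy discharge and the transmissivities add.
Σ(K_i·b_i) = 23.8×11.5 + 9.81×8.90 + 0.522×8.46 = 365.4 m²/day.
Hydraulic gradient i = (17.47 − 16.71) / 1090 = 0.76 / 1090 = 0.0006972.
Q = Σ(K_i·b_i) · W · i = 365.4 × 1860 × 0.0006972 = 473.9 m³/day.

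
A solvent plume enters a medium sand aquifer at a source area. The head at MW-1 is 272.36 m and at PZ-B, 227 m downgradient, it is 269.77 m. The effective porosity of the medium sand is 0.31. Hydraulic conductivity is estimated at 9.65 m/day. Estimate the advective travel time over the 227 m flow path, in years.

Hydraulic gradient i = (272.36 − 269.77) / 227 = 2.59 / 227 = 0.01141.
Darcy flux q = K · i = 9.650 × 0.01141 = 0.1101 m/day.
Seepage velocity v = q / n_e = 0.1101 / 0.31 = 0.3552 m/day.
Travel time t = L / v = 227 / 0.3552 = 639.1 days = 1.750 years.

1.75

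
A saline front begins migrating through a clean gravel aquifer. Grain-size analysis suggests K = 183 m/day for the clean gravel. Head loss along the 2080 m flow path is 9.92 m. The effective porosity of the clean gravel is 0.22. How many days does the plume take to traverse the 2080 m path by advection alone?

Hydraulic gradient i = Δh / L = 9.92 / 2080 = 0.004769.
Darcy flux q = K · i = 183.0 × 0.004769 = 0.8728 m/day.
Seepage velocity v = q / n_e = 0.8728 / 0.22 = 3.967 m/day.
Travel time t = L / v = 2080 / 3.967 = 524.3 days.

524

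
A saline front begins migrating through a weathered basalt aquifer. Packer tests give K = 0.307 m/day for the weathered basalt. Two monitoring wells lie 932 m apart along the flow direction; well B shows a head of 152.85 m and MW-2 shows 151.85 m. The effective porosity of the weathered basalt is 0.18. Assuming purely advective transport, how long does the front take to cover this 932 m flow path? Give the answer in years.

Hydraulic gradient i = (152.85 − 151.85) / 932 = 1 / 932 = 0.001073.
Darcy flux q = K · i = 0.3070 × 0.001073 = 0.0003294 m/day.
Seepage velocity v = q / n_e = 0.0003294 / 0.18 = 0.001830 m/day.
Travel time t = L / v = 932 / 0.001830 = 5.093e+05 days = 1394 years.

1390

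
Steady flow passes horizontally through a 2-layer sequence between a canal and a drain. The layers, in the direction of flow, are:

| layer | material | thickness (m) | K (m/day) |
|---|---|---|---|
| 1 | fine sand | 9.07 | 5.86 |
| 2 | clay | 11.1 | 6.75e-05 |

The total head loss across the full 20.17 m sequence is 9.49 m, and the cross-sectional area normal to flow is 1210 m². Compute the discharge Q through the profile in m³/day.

0.0698

Flow is perpendicular to layering, so the layers act in series and the equivalent K is the thickness-weighted harmonic mean.
Total thickness L = 9.07 + 11.1 = 20.17 m.
Σ(b_i/K_i) = 9.07/5.86 + 11.1/6.75e-05 = 1.644e+05 d.
K_eq = L / Σ(b_i/K_i) = 20.17 / 1.644e+05 = 0.0001227 m/day.
Q = K_eq · A · (Δh/L) = 0.0001227 × 1210 × (9.49/20.17) = 0.06983 m³/day.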